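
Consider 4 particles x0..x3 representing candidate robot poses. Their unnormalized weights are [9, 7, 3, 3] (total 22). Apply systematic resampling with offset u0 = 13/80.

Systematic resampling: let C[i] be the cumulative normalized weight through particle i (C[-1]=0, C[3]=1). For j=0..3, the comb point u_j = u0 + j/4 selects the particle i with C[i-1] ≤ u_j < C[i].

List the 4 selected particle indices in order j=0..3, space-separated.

0 1 1 3

C = [9/22, 8/11, 19/22, 1]
j=0: u_0=13/80 ∈ [0, 9/22) → index 0
j=1: u_1=33/80 ∈ [9/22, 8/11) → index 1
j=2: u_2=53/80 ∈ [9/22, 8/11) → index 1
j=3: u_3=73/80 ∈ [19/22, 1) → index 3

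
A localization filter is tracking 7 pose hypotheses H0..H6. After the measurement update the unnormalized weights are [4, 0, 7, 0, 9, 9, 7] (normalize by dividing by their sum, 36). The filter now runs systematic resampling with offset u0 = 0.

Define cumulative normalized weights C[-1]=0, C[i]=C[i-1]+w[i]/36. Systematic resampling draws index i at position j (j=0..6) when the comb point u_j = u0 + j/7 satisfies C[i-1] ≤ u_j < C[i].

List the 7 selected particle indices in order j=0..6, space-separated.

0 2 2 4 5 5 6

C = [1/9, 1/9, 11/36, 11/36, 5/9, 29/36, 1]
j=0: u_0=0 ∈ [0, 1/9) → index 0
j=1: u_1=1/7 ∈ [1/9, 11/36) → index 2
j=2: u_2=2/7 ∈ [1/9, 11/36) → index 2
j=3: u_3=3/7 ∈ [11/36, 5/9) → index 4
j=4: u_4=4/7 ∈ [5/9, 29/36) → index 5
j=5: u_5=5/7 ∈ [5/9, 29/36) → index 5
j=6: u_6=6/7 ∈ [29/36, 1) → index 6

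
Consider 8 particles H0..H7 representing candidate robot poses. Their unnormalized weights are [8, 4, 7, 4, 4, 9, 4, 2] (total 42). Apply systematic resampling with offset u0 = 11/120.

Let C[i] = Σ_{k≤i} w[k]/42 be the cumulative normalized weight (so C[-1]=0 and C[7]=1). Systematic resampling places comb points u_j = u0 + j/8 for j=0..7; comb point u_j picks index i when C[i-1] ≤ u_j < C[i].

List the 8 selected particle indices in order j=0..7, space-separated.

0 1 2 3 4 5 5 7

C = [4/21, 2/7, 19/42, 23/42, 9/14, 6/7, 20/21, 1]
j=0: u_0=11/120 ∈ [0, 4/21) → index 0
j=1: u_1=13/60 ∈ [4/21, 2/7) → index 1
j=2: u_2=41/120 ∈ [2/7, 19/42) → index 2
j=3: u_3=7/15 ∈ [19/42, 23/42) → index 3
j=4: u_4=71/120 ∈ [23/42, 9/14) → index 4
j=5: u_5=43/60 ∈ [9/14, 6/7) → index 5
j=6: u_6=101/120 ∈ [9/14, 6/7) → index 5
j=7: u_7=29/30 ∈ [20/21, 1) → index 7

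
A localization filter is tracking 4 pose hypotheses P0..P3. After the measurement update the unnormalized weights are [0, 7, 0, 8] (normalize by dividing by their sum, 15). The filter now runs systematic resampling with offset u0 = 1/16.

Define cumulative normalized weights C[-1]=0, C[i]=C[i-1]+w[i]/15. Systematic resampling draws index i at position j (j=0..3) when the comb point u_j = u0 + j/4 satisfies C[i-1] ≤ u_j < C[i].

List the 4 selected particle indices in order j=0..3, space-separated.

C = [0, 7/15, 7/15, 1]
j=0: u_0=1/16 ∈ [0, 7/15) → index 1
j=1: u_1=5/16 ∈ [0, 7/15) → index 1
j=2: u_2=9/16 ∈ [7/15, 1) → index 3
j=3: u_3=13/16 ∈ [7/15, 1) → index 3

1 1 3 3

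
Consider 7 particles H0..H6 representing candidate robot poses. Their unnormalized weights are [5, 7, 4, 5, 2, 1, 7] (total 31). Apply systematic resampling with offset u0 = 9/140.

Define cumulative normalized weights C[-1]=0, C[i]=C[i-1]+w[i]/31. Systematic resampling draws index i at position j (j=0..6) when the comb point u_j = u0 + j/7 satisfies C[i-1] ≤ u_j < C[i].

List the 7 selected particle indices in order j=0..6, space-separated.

C = [5/31, 12/31, 16/31, 21/31, 23/31, 24/31, 1]
j=0: u_0=9/140 ∈ [0, 5/31) → index 0
j=1: u_1=29/140 ∈ [5/31, 12/31) → index 1
j=2: u_2=7/20 ∈ [5/31, 12/31) → index 1
j=3: u_3=69/140 ∈ [12/31, 16/31) → index 2
j=4: u_4=89/140 ∈ [16/31, 21/31) → index 3
j=5: u_5=109/140 ∈ [24/31, 1) → index 6
j=6: u_6=129/140 ∈ [24/31, 1) → index 6

0 1 1 2 3 6 6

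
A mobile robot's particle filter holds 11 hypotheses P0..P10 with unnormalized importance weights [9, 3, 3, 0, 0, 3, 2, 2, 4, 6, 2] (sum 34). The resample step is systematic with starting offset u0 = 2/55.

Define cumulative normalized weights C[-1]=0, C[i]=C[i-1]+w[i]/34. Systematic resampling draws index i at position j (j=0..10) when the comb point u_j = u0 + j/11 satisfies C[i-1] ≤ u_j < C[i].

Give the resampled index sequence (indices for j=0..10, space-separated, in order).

C = [9/34, 6/17, 15/34, 15/34, 15/34, 9/17, 10/17, 11/17, 13/17, 16/17, 1]
j=0: u_0=2/55 ∈ [0, 9/34) → index 0
j=1: u_1=7/55 ∈ [0, 9/34) → index 0
j=2: u_2=12/55 ∈ [0, 9/34) → index 0
j=3: u_3=17/55 ∈ [9/34, 6/17) → index 1
j=4: u_4=2/5 ∈ [6/17, 15/34) → index 2
j=5: u_5=27/55 ∈ [15/34, 9/17) → index 5
j=6: u_6=32/55 ∈ [9/17, 10/17) → index 6
j=7: u_7=37/55 ∈ [11/17, 13/17) → index 8
j=8: u_8=42/55 ∈ [11/17, 13/17) → index 8
j=9: u_9=47/55 ∈ [13/17, 16/17) → index 9
j=10: u_10=52/55 ∈ [16/17, 1) → index 10

0 0 0 1 2 5 6 8 8 9 10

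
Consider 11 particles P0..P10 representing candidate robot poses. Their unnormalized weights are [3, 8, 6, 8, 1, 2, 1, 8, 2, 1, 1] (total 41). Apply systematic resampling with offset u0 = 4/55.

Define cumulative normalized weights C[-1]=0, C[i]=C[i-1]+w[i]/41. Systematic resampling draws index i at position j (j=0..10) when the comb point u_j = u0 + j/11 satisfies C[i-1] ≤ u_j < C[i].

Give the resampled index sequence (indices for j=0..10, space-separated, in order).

0 1 1 2 3 3 4 7 7 7 10

C = [3/41, 11/41, 17/41, 25/41, 26/41, 28/41, 29/41, 37/41, 39/41, 40/41, 1]
j=0: u_0=4/55 ∈ [0, 3/41) → index 0
j=1: u_1=9/55 ∈ [3/41, 11/41) → index 1
j=2: u_2=14/55 ∈ [3/41, 11/41) → index 1
j=3: u_3=19/55 ∈ [11/41, 17/41) → index 2
j=4: u_4=24/55 ∈ [17/41, 25/41) → index 3
j=5: u_5=29/55 ∈ [17/41, 25/41) → index 3
j=6: u_6=34/55 ∈ [25/41, 26/41) → index 4
j=7: u_7=39/55 ∈ [29/41, 37/41) → index 7
j=8: u_8=4/5 ∈ [29/41, 37/41) → index 7
j=9: u_9=49/55 ∈ [29/41, 37/41) → index 7
j=10: u_10=54/55 ∈ [40/41, 1) → index 10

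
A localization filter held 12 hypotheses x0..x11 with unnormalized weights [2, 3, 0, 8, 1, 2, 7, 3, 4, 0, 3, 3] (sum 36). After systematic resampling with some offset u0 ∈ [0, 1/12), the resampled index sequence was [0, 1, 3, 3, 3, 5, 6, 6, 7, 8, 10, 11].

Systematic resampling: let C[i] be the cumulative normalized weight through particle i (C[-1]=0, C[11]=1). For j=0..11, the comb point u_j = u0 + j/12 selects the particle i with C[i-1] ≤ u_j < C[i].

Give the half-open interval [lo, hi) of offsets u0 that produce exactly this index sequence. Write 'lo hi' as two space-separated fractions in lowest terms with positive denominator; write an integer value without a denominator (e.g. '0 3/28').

C = [1/18, 5/36, 5/36, 13/36, 7/18, 4/9, 23/36, 13/18, 5/6, 5/6, 11/12, 1]
j=0 picked index 0: u0 ∈ [0, 1/18)
j=1 picked index 1: u0 ∈ [-1/36, 1/18)
j=2 picked index 3: u0 ∈ [-1/36, 7/36)
j=3 picked index 3: u0 ∈ [-1/9, 1/9)
j=4 picked index 3: u0 ∈ [-7/36, 1/36)
j=5 picked index 5: u0 ∈ [-1/36, 1/36)
j=6 picked index 6: u0 ∈ [-1/18, 5/36)
j=7 picked index 6: u0 ∈ [-5/36, 1/18)
j=8 picked index 7: u0 ∈ [-1/36, 1/18)
j=9 picked index 8: u0 ∈ [-1/36, 1/12)
j=10 picked index 10: u0 ∈ [0, 1/12)
j=11 picked index 11: u0 ∈ [0, 1/12)
intersection: [0, 1/36)

0 1/36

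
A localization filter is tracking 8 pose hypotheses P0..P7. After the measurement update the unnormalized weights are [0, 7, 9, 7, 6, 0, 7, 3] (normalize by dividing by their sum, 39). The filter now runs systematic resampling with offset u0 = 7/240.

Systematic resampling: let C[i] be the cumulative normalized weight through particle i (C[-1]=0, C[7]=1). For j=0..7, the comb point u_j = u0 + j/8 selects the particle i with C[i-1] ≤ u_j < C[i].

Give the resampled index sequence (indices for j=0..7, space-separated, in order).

C = [0, 7/39, 16/39, 23/39, 29/39, 29/39, 12/13, 1]
j=0: u_0=7/240 ∈ [0, 7/39) → index 1
j=1: u_1=37/240 ∈ [0, 7/39) → index 1
j=2: u_2=67/240 ∈ [7/39, 16/39) → index 2
j=3: u_3=97/240 ∈ [7/39, 16/39) → index 2
j=4: u_4=127/240 ∈ [16/39, 23/39) → index 3
j=5: u_5=157/240 ∈ [23/39, 29/39) → index 4
j=6: u_6=187/240 ∈ [29/39, 12/13) → index 6
j=7: u_7=217/240 ∈ [29/39, 12/13) → index 6

1 1 2 2 3 4 6 6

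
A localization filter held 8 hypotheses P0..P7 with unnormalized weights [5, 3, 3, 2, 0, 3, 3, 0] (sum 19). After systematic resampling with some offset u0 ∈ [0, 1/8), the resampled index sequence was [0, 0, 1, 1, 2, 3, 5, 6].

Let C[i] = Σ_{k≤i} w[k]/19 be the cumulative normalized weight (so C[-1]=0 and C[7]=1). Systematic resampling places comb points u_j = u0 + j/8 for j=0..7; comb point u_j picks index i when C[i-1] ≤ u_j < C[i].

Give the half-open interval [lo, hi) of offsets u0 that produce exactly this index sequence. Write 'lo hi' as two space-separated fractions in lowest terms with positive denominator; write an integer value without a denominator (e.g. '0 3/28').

1/76 7/152

C = [5/19, 8/19, 11/19, 13/19, 13/19, 16/19, 1, 1]
j=0 picked index 0: u0 ∈ [0, 5/19)
j=1 picked index 0: u0 ∈ [-1/8, 21/152)
j=2 picked index 1: u0 ∈ [1/76, 13/76)
j=3 picked index 1: u0 ∈ [-17/152, 7/152)
j=4 picked index 2: u0 ∈ [-3/38, 3/38)
j=5 picked index 3: u0 ∈ [-7/152, 9/152)
j=6 picked index 5: u0 ∈ [-5/76, 7/76)
j=7 picked index 6: u0 ∈ [-5/152, 1/8)
intersection: [1/76, 7/152)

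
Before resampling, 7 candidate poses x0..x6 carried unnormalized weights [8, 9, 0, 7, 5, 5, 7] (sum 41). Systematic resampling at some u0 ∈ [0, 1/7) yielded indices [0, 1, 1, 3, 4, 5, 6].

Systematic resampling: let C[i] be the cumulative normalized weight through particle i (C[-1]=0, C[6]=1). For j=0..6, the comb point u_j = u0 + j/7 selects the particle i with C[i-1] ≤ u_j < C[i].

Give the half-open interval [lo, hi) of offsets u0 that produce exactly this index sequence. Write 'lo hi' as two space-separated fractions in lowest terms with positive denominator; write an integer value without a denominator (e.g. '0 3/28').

15/287 33/287

C = [8/41, 17/41, 17/41, 24/41, 29/41, 34/41, 1]
j=0 picked index 0: u0 ∈ [0, 8/41)
j=1 picked index 1: u0 ∈ [15/287, 78/287)
j=2 picked index 1: u0 ∈ [-26/287, 37/287)
j=3 picked index 3: u0 ∈ [-4/287, 45/287)
j=4 picked index 4: u0 ∈ [4/287, 39/287)
j=5 picked index 5: u0 ∈ [-2/287, 33/287)
j=6 picked index 6: u0 ∈ [-8/287, 1/7)
intersection: [15/287, 33/287)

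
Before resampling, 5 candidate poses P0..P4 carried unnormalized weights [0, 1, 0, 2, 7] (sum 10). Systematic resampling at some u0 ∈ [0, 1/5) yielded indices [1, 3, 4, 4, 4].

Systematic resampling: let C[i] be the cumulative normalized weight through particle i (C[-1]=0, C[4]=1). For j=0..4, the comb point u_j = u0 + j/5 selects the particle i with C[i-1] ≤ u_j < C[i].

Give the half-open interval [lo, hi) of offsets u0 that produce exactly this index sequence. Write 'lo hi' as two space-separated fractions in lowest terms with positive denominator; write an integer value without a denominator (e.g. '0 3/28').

0 1/10

C = [0, 1/10, 1/10, 3/10, 1]
j=0 picked index 1: u0 ∈ [0, 1/10)
j=1 picked index 3: u0 ∈ [-1/10, 1/10)
j=2 picked index 4: u0 ∈ [-1/10, 3/5)
j=3 picked index 4: u0 ∈ [-3/10, 2/5)
j=4 picked index 4: u0 ∈ [-1/2, 1/5)
intersection: [0, 1/10)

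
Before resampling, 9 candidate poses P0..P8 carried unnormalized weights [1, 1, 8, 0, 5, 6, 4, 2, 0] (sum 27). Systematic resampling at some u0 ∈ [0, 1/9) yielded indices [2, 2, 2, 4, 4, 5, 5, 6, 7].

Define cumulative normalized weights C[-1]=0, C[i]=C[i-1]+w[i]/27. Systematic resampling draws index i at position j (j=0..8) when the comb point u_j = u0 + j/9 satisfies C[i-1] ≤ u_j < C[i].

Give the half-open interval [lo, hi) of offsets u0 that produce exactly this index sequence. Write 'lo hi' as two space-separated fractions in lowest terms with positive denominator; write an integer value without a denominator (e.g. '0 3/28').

2/27 1/9

C = [1/27, 2/27, 10/27, 10/27, 5/9, 7/9, 25/27, 1, 1]
j=0 picked index 2: u0 ∈ [2/27, 10/27)
j=1 picked index 2: u0 ∈ [-1/27, 7/27)
j=2 picked index 2: u0 ∈ [-4/27, 4/27)
j=3 picked index 4: u0 ∈ [1/27, 2/9)
j=4 picked index 4: u0 ∈ [-2/27, 1/9)
j=5 picked index 5: u0 ∈ [0, 2/9)
j=6 picked index 5: u0 ∈ [-1/9, 1/9)
j=7 picked index 6: u0 ∈ [0, 4/27)
j=8 picked index 7: u0 ∈ [1/27, 1/9)
intersection: [2/27, 1/9)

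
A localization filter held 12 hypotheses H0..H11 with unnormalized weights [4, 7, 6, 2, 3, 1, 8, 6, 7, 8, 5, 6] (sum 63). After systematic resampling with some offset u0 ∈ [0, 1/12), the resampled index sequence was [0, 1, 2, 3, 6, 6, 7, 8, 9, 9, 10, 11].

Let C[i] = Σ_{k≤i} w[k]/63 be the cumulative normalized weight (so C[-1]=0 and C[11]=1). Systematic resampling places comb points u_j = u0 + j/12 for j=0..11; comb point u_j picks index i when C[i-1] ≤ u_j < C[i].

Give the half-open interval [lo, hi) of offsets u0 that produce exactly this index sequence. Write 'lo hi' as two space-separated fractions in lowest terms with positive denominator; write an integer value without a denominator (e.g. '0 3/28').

2/63 13/252

C = [4/63, 11/63, 17/63, 19/63, 22/63, 23/63, 31/63, 37/63, 44/63, 52/63, 19/21, 1]
j=0 picked index 0: u0 ∈ [0, 4/63)
j=1 picked index 1: u0 ∈ [-5/252, 23/252)
j=2 picked index 2: u0 ∈ [1/126, 13/126)
j=3 picked index 3: u0 ∈ [5/252, 13/252)
j=4 picked index 6: u0 ∈ [2/63, 10/63)
j=5 picked index 6: u0 ∈ [-13/252, 19/252)
j=6 picked index 7: u0 ∈ [-1/126, 11/126)
j=7 picked index 8: u0 ∈ [1/252, 29/252)
j=8 picked index 9: u0 ∈ [2/63, 10/63)
j=9 picked index 9: u0 ∈ [-13/252, 19/252)
j=10 picked index 10: u0 ∈ [-1/126, 1/14)
j=11 picked index 11: u0 ∈ [-1/84, 1/12)
intersection: [2/63, 13/252)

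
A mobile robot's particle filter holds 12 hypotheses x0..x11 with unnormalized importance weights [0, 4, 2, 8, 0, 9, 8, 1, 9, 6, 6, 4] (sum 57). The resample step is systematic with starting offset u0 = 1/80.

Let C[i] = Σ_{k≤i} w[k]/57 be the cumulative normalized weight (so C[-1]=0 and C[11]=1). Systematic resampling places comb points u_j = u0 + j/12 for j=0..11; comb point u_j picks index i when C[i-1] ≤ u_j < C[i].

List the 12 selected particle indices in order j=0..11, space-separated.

C = [0, 4/57, 2/19, 14/57, 14/57, 23/57, 31/57, 32/57, 41/57, 47/57, 53/57, 1]
j=0: u_0=1/80 ∈ [0, 4/57) → index 1
j=1: u_1=23/240 ∈ [4/57, 2/19) → index 2
j=2: u_2=43/240 ∈ [2/19, 14/57) → index 3
j=3: u_3=21/80 ∈ [14/57, 23/57) → index 5
j=4: u_4=83/240 ∈ [14/57, 23/57) → index 5
j=5: u_5=103/240 ∈ [23/57, 31/57) → index 6
j=6: u_6=41/80 ∈ [23/57, 31/57) → index 6
j=7: u_7=143/240 ∈ [32/57, 41/57) → index 8
j=8: u_8=163/240 ∈ [32/57, 41/57) → index 8
j=9: u_9=61/80 ∈ [41/57, 47/57) → index 9
j=10: u_10=203/240 ∈ [47/57, 53/57) → index 10
j=11: u_11=223/240 ∈ [47/57, 53/57) → index 10

1 2 3 5 5 6 6 8 8 9 10 10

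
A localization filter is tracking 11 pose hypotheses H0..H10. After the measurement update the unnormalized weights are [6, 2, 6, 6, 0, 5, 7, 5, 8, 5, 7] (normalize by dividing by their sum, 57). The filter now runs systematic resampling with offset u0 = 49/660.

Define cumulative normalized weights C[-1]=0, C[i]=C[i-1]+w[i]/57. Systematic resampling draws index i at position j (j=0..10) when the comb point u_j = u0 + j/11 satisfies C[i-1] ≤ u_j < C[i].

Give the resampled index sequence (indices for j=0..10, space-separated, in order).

0 2 3 3 5 6 7 8 9 10 10

C = [2/19, 8/57, 14/57, 20/57, 20/57, 25/57, 32/57, 37/57, 15/19, 50/57, 1]
j=0: u_0=49/660 ∈ [0, 2/19) → index 0
j=1: u_1=109/660 ∈ [8/57, 14/57) → index 2
j=2: u_2=169/660 ∈ [14/57, 20/57) → index 3
j=3: u_3=229/660 ∈ [14/57, 20/57) → index 3
j=4: u_4=289/660 ∈ [20/57, 25/57) → index 5
j=5: u_5=349/660 ∈ [25/57, 32/57) → index 6
j=6: u_6=409/660 ∈ [32/57, 37/57) → index 7
j=7: u_7=469/660 ∈ [37/57, 15/19) → index 8
j=8: u_8=529/660 ∈ [15/19, 50/57) → index 9
j=9: u_9=589/660 ∈ [50/57, 1) → index 10
j=10: u_10=59/60 ∈ [50/57, 1) → index 10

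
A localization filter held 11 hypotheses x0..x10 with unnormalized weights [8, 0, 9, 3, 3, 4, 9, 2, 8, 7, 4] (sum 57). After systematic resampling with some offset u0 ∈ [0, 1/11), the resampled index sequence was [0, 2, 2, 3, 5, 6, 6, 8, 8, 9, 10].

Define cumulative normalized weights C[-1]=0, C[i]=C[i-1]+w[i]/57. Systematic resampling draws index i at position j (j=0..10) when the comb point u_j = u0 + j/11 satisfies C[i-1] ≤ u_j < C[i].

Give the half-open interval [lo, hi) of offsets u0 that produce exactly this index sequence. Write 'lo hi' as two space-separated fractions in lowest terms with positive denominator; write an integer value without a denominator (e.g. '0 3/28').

31/627 49/627

C = [8/57, 8/57, 17/57, 20/57, 23/57, 9/19, 12/19, 2/3, 46/57, 53/57, 1]
j=0 picked index 0: u0 ∈ [0, 8/57)
j=1 picked index 2: u0 ∈ [31/627, 130/627)
j=2 picked index 2: u0 ∈ [-26/627, 73/627)
j=3 picked index 3: u0 ∈ [16/627, 49/627)
j=4 picked index 5: u0 ∈ [25/627, 23/209)
j=5 picked index 6: u0 ∈ [4/209, 37/209)
j=6 picked index 6: u0 ∈ [-15/209, 18/209)
j=7 picked index 8: u0 ∈ [1/33, 107/627)
j=8 picked index 8: u0 ∈ [-2/33, 50/627)
j=9 picked index 9: u0 ∈ [-7/627, 70/627)
j=10 picked index 10: u0 ∈ [13/627, 1/11)
intersection: [31/627, 49/627)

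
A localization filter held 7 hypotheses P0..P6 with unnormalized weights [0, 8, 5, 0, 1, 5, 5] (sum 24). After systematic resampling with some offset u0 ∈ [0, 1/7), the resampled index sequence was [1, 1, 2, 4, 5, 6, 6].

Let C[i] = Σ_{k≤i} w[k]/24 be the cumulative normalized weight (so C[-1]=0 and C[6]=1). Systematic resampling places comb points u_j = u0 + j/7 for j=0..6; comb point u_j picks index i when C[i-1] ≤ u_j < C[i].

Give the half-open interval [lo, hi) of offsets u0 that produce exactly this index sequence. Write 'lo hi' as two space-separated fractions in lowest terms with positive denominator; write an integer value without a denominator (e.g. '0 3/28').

C = [0, 1/3, 13/24, 13/24, 7/12, 19/24, 1]
j=0 picked index 1: u0 ∈ [0, 1/3)
j=1 picked index 1: u0 ∈ [-1/7, 4/21)
j=2 picked index 2: u0 ∈ [1/21, 43/168)
j=3 picked index 4: u0 ∈ [19/168, 13/84)
j=4 picked index 5: u0 ∈ [1/84, 37/168)
j=5 picked index 6: u0 ∈ [13/168, 2/7)
j=6 picked index 6: u0 ∈ [-11/168, 1/7)
intersection: [19/168, 1/7)

19/168 1/7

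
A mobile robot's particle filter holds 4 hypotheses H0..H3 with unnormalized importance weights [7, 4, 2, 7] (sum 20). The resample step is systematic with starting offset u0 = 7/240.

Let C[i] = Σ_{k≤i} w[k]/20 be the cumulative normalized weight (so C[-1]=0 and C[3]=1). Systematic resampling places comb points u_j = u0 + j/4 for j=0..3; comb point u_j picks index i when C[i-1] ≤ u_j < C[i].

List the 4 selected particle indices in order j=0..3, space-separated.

0 0 1 3

C = [7/20, 11/20, 13/20, 1]
j=0: u_0=7/240 ∈ [0, 7/20) → index 0
j=1: u_1=67/240 ∈ [0, 7/20) → index 0
j=2: u_2=127/240 ∈ [7/20, 11/20) → index 1
j=3: u_3=187/240 ∈ [13/20, 1) → index 3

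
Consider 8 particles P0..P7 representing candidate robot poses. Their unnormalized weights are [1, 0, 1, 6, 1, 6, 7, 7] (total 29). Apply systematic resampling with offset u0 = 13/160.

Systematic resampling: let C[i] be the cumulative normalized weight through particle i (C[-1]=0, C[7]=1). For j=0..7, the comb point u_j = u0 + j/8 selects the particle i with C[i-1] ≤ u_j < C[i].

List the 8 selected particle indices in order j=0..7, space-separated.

3 3 5 5 6 6 7 7

C = [1/29, 1/29, 2/29, 8/29, 9/29, 15/29, 22/29, 1]
j=0: u_0=13/160 ∈ [2/29, 8/29) → index 3
j=1: u_1=33/160 ∈ [2/29, 8/29) → index 3
j=2: u_2=53/160 ∈ [9/29, 15/29) → index 5
j=3: u_3=73/160 ∈ [9/29, 15/29) → index 5
j=4: u_4=93/160 ∈ [15/29, 22/29) → index 6
j=5: u_5=113/160 ∈ [15/29, 22/29) → index 6
j=6: u_6=133/160 ∈ [22/29, 1) → index 7
j=7: u_7=153/160 ∈ [22/29, 1) → index 7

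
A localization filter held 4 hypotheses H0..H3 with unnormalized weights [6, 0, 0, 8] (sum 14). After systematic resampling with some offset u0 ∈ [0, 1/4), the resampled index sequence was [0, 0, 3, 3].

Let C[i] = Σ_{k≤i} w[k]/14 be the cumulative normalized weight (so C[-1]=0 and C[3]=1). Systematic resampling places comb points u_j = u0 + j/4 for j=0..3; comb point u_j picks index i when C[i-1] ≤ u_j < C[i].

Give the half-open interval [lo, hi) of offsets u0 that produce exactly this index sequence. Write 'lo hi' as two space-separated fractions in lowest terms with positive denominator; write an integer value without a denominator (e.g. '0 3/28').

C = [3/7, 3/7, 3/7, 1]
j=0 picked index 0: u0 ∈ [0, 3/7)
j=1 picked index 0: u0 ∈ [-1/4, 5/28)
j=2 picked index 3: u0 ∈ [-1/14, 1/2)
j=3 picked index 3: u0 ∈ [-9/28, 1/4)
intersection: [0, 5/28)

0 5/28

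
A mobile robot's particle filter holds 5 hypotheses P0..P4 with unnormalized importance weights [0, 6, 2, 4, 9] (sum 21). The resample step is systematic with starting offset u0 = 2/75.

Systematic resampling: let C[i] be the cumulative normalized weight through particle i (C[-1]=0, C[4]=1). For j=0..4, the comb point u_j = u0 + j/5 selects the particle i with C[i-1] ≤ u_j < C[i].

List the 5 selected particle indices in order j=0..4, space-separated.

C = [0, 2/7, 8/21, 4/7, 1]
j=0: u_0=2/75 ∈ [0, 2/7) → index 1
j=1: u_1=17/75 ∈ [0, 2/7) → index 1
j=2: u_2=32/75 ∈ [8/21, 4/7) → index 3
j=3: u_3=47/75 ∈ [4/7, 1) → index 4
j=4: u_4=62/75 ∈ [4/7, 1) → index 4

1 1 3 4 4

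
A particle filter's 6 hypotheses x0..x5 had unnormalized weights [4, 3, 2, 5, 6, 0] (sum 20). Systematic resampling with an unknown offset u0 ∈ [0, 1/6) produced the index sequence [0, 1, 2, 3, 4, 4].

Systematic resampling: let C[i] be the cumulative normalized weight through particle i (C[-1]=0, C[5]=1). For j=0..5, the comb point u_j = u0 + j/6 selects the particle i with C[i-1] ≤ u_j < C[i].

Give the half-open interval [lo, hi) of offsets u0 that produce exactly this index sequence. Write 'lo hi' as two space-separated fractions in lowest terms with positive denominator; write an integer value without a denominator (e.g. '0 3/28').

1/30 7/60

C = [1/5, 7/20, 9/20, 7/10, 1, 1]
j=0 picked index 0: u0 ∈ [0, 1/5)
j=1 picked index 1: u0 ∈ [1/30, 11/60)
j=2 picked index 2: u0 ∈ [1/60, 7/60)
j=3 picked index 3: u0 ∈ [-1/20, 1/5)
j=4 picked index 4: u0 ∈ [1/30, 1/3)
j=5 picked index 4: u0 ∈ [-2/15, 1/6)
intersection: [1/30, 7/60)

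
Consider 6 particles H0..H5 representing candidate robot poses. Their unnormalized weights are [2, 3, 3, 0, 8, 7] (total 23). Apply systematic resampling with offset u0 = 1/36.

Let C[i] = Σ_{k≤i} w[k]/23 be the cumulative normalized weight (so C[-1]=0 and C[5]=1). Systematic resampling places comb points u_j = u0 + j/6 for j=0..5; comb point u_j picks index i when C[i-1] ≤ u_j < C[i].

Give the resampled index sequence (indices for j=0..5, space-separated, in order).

C = [2/23, 5/23, 8/23, 8/23, 16/23, 1]
j=0: u_0=1/36 ∈ [0, 2/23) → index 0
j=1: u_1=7/36 ∈ [2/23, 5/23) → index 1
j=2: u_2=13/36 ∈ [8/23, 16/23) → index 4
j=3: u_3=19/36 ∈ [8/23, 16/23) → index 4
j=4: u_4=25/36 ∈ [8/23, 16/23) → index 4
j=5: u_5=31/36 ∈ [16/23, 1) → index 5

0 1 4 4 4 5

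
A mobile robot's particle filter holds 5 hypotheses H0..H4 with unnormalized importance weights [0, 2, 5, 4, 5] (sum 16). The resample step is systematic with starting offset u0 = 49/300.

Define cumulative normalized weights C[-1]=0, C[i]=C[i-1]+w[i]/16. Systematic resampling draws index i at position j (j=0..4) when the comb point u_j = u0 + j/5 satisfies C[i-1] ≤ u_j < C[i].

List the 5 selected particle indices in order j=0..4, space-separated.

C = [0, 1/8, 7/16, 11/16, 1]
j=0: u_0=49/300 ∈ [1/8, 7/16) → index 2
j=1: u_1=109/300 ∈ [1/8, 7/16) → index 2
j=2: u_2=169/300 ∈ [7/16, 11/16) → index 3
j=3: u_3=229/300 ∈ [11/16, 1) → index 4
j=4: u_4=289/300 ∈ [11/16, 1) → index 4

2 2 3 4 4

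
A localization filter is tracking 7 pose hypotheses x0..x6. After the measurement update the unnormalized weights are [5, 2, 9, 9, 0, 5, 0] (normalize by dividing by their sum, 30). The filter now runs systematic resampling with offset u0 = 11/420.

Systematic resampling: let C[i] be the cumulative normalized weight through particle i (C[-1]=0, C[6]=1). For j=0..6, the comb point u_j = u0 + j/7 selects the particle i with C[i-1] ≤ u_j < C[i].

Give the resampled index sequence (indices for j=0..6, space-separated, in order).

0 1 2 2 3 3 5

C = [1/6, 7/30, 8/15, 5/6, 5/6, 1, 1]
j=0: u_0=11/420 ∈ [0, 1/6) → index 0
j=1: u_1=71/420 ∈ [1/6, 7/30) → index 1
j=2: u_2=131/420 ∈ [7/30, 8/15) → index 2
j=3: u_3=191/420 ∈ [7/30, 8/15) → index 2
j=4: u_4=251/420 ∈ [8/15, 5/6) → index 3
j=5: u_5=311/420 ∈ [8/15, 5/6) → index 3
j=6: u_6=53/60 ∈ [5/6, 1) → index 5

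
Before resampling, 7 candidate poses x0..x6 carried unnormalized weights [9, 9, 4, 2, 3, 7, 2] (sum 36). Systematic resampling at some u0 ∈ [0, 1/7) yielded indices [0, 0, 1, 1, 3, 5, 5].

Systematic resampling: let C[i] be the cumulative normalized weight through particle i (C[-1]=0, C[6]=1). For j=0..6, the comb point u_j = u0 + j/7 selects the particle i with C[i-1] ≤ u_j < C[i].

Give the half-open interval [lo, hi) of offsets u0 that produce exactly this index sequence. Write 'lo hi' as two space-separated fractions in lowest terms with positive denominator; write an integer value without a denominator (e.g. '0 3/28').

5/126 1/14

C = [1/4, 1/2, 11/18, 2/3, 3/4, 17/18, 1]
j=0 picked index 0: u0 ∈ [0, 1/4)
j=1 picked index 0: u0 ∈ [-1/7, 3/28)
j=2 picked index 1: u0 ∈ [-1/28, 3/14)
j=3 picked index 1: u0 ∈ [-5/28, 1/14)
j=4 picked index 3: u0 ∈ [5/126, 2/21)
j=5 picked index 5: u0 ∈ [1/28, 29/126)
j=6 picked index 5: u0 ∈ [-3/28, 11/126)
intersection: [5/126, 1/14)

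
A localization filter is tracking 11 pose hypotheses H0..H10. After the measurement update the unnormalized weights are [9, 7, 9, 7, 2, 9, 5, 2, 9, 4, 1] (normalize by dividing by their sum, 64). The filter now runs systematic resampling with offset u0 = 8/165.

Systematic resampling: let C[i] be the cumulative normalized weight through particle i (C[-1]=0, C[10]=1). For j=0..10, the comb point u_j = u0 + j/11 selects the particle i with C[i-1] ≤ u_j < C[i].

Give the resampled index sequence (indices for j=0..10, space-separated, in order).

C = [9/64, 1/4, 25/64, 1/2, 17/32, 43/64, 3/4, 25/32, 59/64, 63/64, 1]
j=0: u_0=8/165 ∈ [0, 9/64) → index 0
j=1: u_1=23/165 ∈ [0, 9/64) → index 0
j=2: u_2=38/165 ∈ [9/64, 1/4) → index 1
j=3: u_3=53/165 ∈ [1/4, 25/64) → index 2
j=4: u_4=68/165 ∈ [25/64, 1/2) → index 3
j=5: u_5=83/165 ∈ [1/2, 17/32) → index 4
j=6: u_6=98/165 ∈ [17/32, 43/64) → index 5
j=7: u_7=113/165 ∈ [43/64, 3/4) → index 6
j=8: u_8=128/165 ∈ [3/4, 25/32) → index 7
j=9: u_9=13/15 ∈ [25/32, 59/64) → index 8
j=10: u_10=158/165 ∈ [59/64, 63/64) → index 9

0 0 1 2 3 4 5 6 7 8 9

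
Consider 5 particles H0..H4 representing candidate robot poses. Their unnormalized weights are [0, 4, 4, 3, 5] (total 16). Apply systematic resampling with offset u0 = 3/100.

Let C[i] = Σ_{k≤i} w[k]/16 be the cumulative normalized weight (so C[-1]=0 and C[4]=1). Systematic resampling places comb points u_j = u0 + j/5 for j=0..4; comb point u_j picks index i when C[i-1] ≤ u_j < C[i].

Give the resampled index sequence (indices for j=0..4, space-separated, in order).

1 1 2 3 4

C = [0, 1/4, 1/2, 11/16, 1]
j=0: u_0=3/100 ∈ [0, 1/4) → index 1
j=1: u_1=23/100 ∈ [0, 1/4) → index 1
j=2: u_2=43/100 ∈ [1/4, 1/2) → index 2
j=3: u_3=63/100 ∈ [1/2, 11/16) → index 3
j=4: u_4=83/100 ∈ [11/16, 1) → index 4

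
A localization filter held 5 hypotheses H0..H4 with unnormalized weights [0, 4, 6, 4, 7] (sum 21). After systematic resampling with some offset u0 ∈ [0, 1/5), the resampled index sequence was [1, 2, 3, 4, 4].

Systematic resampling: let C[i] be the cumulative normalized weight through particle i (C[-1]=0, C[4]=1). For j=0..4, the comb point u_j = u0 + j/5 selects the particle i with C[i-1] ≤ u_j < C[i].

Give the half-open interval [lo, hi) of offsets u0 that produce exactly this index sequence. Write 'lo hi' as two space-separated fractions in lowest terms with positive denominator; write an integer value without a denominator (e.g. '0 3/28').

8/105 4/21

C = [0, 4/21, 10/21, 2/3, 1]
j=0 picked index 1: u0 ∈ [0, 4/21)
j=1 picked index 2: u0 ∈ [-1/105, 29/105)
j=2 picked index 3: u0 ∈ [8/105, 4/15)
j=3 picked index 4: u0 ∈ [1/15, 2/5)
j=4 picked index 4: u0 ∈ [-2/15, 1/5)
intersection: [8/105, 4/21)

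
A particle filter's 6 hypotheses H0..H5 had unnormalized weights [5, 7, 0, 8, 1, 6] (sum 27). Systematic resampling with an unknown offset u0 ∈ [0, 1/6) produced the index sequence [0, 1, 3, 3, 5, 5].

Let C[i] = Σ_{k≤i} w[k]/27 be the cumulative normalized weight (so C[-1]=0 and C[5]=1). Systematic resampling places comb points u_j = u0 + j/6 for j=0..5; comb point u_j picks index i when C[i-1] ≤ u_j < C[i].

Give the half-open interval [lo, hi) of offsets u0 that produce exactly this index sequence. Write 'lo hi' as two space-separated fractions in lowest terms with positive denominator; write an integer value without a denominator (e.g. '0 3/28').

1/9 1/6

C = [5/27, 4/9, 4/9, 20/27, 7/9, 1]
j=0 picked index 0: u0 ∈ [0, 5/27)
j=1 picked index 1: u0 ∈ [1/54, 5/18)
j=2 picked index 3: u0 ∈ [1/9, 11/27)
j=3 picked index 3: u0 ∈ [-1/18, 13/54)
j=4 picked index 5: u0 ∈ [1/9, 1/3)
j=5 picked index 5: u0 ∈ [-1/18, 1/6)
intersection: [1/9, 1/6)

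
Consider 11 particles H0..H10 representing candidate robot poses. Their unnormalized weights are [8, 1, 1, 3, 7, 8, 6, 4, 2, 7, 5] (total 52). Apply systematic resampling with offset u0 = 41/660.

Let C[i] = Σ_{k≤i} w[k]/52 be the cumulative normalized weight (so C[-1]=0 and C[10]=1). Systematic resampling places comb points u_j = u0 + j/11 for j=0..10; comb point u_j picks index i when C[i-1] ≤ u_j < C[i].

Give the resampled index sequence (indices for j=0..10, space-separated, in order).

0 0 3 4 5 5 6 7 9 9 10

C = [2/13, 9/52, 5/26, 1/4, 5/13, 7/13, 17/26, 19/26, 10/13, 47/52, 1]
j=0: u_0=41/660 ∈ [0, 2/13) → index 0
j=1: u_1=101/660 ∈ [0, 2/13) → index 0
j=2: u_2=161/660 ∈ [5/26, 1/4) → index 3
j=3: u_3=221/660 ∈ [1/4, 5/13) → index 4
j=4: u_4=281/660 ∈ [5/13, 7/13) → index 5
j=5: u_5=31/60 ∈ [5/13, 7/13) → index 5
j=6: u_6=401/660 ∈ [7/13, 17/26) → index 6
j=7: u_7=461/660 ∈ [17/26, 19/26) → index 7
j=8: u_8=521/660 ∈ [10/13, 47/52) → index 9
j=9: u_9=581/660 ∈ [10/13, 47/52) → index 9
j=10: u_10=641/660 ∈ [47/52, 1) → index 10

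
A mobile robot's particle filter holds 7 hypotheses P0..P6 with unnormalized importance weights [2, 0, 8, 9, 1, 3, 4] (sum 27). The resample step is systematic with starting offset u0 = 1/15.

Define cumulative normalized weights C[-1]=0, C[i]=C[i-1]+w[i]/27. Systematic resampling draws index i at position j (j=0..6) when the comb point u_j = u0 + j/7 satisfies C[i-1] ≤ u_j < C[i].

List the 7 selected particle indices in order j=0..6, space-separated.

C = [2/27, 2/27, 10/27, 19/27, 20/27, 23/27, 1]
j=0: u_0=1/15 ∈ [0, 2/27) → index 0
j=1: u_1=22/105 ∈ [2/27, 10/27) → index 2
j=2: u_2=37/105 ∈ [2/27, 10/27) → index 2
j=3: u_3=52/105 ∈ [10/27, 19/27) → index 3
j=4: u_4=67/105 ∈ [10/27, 19/27) → index 3
j=5: u_5=82/105 ∈ [20/27, 23/27) → index 5
j=6: u_6=97/105 ∈ [23/27, 1) → index 6

0 2 2 3 3 5 6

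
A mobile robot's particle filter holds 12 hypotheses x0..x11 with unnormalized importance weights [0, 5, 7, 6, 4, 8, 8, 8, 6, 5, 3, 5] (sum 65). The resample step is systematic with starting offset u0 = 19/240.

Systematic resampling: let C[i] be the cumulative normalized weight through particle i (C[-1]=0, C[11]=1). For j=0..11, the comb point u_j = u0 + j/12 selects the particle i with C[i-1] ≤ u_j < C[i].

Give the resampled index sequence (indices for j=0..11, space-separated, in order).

C = [0, 1/13, 12/65, 18/65, 22/65, 6/13, 38/65, 46/65, 4/5, 57/65, 12/13, 1]
j=0: u_0=19/240 ∈ [1/13, 12/65) → index 2
j=1: u_1=13/80 ∈ [1/13, 12/65) → index 2
j=2: u_2=59/240 ∈ [12/65, 18/65) → index 3
j=3: u_3=79/240 ∈ [18/65, 22/65) → index 4
j=4: u_4=33/80 ∈ [22/65, 6/13) → index 5
j=5: u_5=119/240 ∈ [6/13, 38/65) → index 6
j=6: u_6=139/240 ∈ [6/13, 38/65) → index 6
j=7: u_7=53/80 ∈ [38/65, 46/65) → index 7
j=8: u_8=179/240 ∈ [46/65, 4/5) → index 8
j=9: u_9=199/240 ∈ [4/5, 57/65) → index 9
j=10: u_10=73/80 ∈ [57/65, 12/13) → index 10
j=11: u_11=239/240 ∈ [12/13, 1) → index 11

2 2 3 4 5 6 6 7 8 9 10 11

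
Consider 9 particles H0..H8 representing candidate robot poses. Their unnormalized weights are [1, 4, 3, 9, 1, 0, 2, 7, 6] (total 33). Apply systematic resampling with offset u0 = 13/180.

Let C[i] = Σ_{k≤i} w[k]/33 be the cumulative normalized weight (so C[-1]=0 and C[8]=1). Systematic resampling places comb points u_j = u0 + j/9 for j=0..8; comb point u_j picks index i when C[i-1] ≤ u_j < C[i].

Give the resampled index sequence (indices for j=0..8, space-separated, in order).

1 2 3 3 4 7 7 8 8

C = [1/33, 5/33, 8/33, 17/33, 6/11, 6/11, 20/33, 9/11, 1]
j=0: u_0=13/180 ∈ [1/33, 5/33) → index 1
j=1: u_1=11/60 ∈ [5/33, 8/33) → index 2
j=2: u_2=53/180 ∈ [8/33, 17/33) → index 3
j=3: u_3=73/180 ∈ [8/33, 17/33) → index 3
j=4: u_4=31/60 ∈ [17/33, 6/11) → index 4
j=5: u_5=113/180 ∈ [20/33, 9/11) → index 7
j=6: u_6=133/180 ∈ [20/33, 9/11) → index 7
j=7: u_7=17/20 ∈ [9/11, 1) → index 8
j=8: u_8=173/180 ∈ [9/11, 1) → index 8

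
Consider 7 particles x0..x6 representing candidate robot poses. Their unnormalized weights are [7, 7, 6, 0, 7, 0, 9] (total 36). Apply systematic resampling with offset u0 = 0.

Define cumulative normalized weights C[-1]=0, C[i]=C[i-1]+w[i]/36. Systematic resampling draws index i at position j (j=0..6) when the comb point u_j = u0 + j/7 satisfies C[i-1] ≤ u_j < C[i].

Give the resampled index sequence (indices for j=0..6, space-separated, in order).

0 0 1 2 4 4 6

C = [7/36, 7/18, 5/9, 5/9, 3/4, 3/4, 1]
j=0: u_0=0 ∈ [0, 7/36) → index 0
j=1: u_1=1/7 ∈ [0, 7/36) → index 0
j=2: u_2=2/7 ∈ [7/36, 7/18) → index 1
j=3: u_3=3/7 ∈ [7/18, 5/9) → index 2
j=4: u_4=4/7 ∈ [5/9, 3/4) → index 4
j=5: u_5=5/7 ∈ [5/9, 3/4) → index 4
j=6: u_6=6/7 ∈ [3/4, 1) → index 6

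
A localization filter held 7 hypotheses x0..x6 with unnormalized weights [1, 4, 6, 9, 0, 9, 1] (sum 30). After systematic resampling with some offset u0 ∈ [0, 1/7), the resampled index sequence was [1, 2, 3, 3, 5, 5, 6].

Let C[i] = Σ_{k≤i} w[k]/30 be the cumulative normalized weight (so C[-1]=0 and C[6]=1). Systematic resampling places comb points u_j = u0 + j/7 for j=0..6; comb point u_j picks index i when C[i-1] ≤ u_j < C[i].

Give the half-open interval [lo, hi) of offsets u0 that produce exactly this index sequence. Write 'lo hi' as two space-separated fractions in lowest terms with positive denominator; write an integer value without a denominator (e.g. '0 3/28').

C = [1/30, 1/6, 11/30, 2/3, 2/3, 29/30, 1]
j=0 picked index 1: u0 ∈ [1/30, 1/6)
j=1 picked index 2: u0 ∈ [1/42, 47/210)
j=2 picked index 3: u0 ∈ [17/210, 8/21)
j=3 picked index 3: u0 ∈ [-13/210, 5/21)
j=4 picked index 5: u0 ∈ [2/21, 83/210)
j=5 picked index 5: u0 ∈ [-1/21, 53/210)
j=6 picked index 6: u0 ∈ [23/210, 1/7)
intersection: [23/210, 1/7)

23/210 1/7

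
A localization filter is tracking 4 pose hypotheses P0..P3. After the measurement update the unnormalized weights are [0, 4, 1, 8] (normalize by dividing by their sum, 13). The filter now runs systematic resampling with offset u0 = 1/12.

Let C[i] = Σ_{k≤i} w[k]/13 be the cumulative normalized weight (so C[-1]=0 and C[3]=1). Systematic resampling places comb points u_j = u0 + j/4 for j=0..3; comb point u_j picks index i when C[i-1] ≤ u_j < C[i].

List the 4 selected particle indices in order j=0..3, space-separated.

C = [0, 4/13, 5/13, 1]
j=0: u_0=1/12 ∈ [0, 4/13) → index 1
j=1: u_1=1/3 ∈ [4/13, 5/13) → index 2
j=2: u_2=7/12 ∈ [5/13, 1) → index 3
j=3: u_3=5/6 ∈ [5/13, 1) → index 3

1 2 3 3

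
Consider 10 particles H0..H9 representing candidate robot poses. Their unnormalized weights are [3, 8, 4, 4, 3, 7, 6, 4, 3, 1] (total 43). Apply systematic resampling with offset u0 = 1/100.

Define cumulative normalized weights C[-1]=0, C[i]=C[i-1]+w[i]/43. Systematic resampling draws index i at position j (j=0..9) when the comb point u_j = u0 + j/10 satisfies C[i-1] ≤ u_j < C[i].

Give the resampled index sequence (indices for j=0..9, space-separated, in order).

0 1 1 2 3 4 5 6 6 8

C = [3/43, 11/43, 15/43, 19/43, 22/43, 29/43, 35/43, 39/43, 42/43, 1]
j=0: u_0=1/100 ∈ [0, 3/43) → index 0
j=1: u_1=11/100 ∈ [3/43, 11/43) → index 1
j=2: u_2=21/100 ∈ [3/43, 11/43) → index 1
j=3: u_3=31/100 ∈ [11/43, 15/43) → index 2
j=4: u_4=41/100 ∈ [15/43, 19/43) → index 3
j=5: u_5=51/100 ∈ [19/43, 22/43) → index 4
j=6: u_6=61/100 ∈ [22/43, 29/43) → index 5
j=7: u_7=71/100 ∈ [29/43, 35/43) → index 6
j=8: u_8=81/100 ∈ [29/43, 35/43) → index 6
j=9: u_9=91/100 ∈ [39/43, 42/43) → index 8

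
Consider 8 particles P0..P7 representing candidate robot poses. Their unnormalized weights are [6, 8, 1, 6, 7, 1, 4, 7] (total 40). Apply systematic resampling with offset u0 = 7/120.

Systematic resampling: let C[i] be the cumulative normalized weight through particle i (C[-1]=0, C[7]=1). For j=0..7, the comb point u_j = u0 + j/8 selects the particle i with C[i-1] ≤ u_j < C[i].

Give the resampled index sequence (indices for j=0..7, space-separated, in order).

0 1 1 3 4 4 6 7

C = [3/20, 7/20, 3/8, 21/40, 7/10, 29/40, 33/40, 1]
j=0: u_0=7/120 ∈ [0, 3/20) → index 0
j=1: u_1=11/60 ∈ [3/20, 7/20) → index 1
j=2: u_2=37/120 ∈ [3/20, 7/20) → index 1
j=3: u_3=13/30 ∈ [3/8, 21/40) → index 3
j=4: u_4=67/120 ∈ [21/40, 7/10) → index 4
j=5: u_5=41/60 ∈ [21/40, 7/10) → index 4
j=6: u_6=97/120 ∈ [29/40, 33/40) → index 6
j=7: u_7=14/15 ∈ [33/40, 1) → index 7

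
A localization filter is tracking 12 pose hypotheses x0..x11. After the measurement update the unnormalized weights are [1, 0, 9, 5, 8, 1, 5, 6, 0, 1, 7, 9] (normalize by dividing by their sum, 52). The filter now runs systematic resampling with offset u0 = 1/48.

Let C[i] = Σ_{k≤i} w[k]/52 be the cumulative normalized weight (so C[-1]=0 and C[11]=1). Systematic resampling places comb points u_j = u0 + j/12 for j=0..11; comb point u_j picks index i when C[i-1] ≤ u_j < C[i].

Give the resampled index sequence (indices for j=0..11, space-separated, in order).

C = [1/52, 1/52, 5/26, 15/52, 23/52, 6/13, 29/52, 35/52, 35/52, 9/13, 43/52, 1]
j=0: u_0=1/48 ∈ [1/52, 5/26) → index 2
j=1: u_1=5/48 ∈ [1/52, 5/26) → index 2
j=2: u_2=3/16 ∈ [1/52, 5/26) → index 2
j=3: u_3=13/48 ∈ [5/26, 15/52) → index 3
j=4: u_4=17/48 ∈ [15/52, 23/52) → index 4
j=5: u_5=7/16 ∈ [15/52, 23/52) → index 4
j=6: u_6=25/48 ∈ [6/13, 29/52) → index 6
j=7: u_7=29/48 ∈ [29/52, 35/52) → index 7
j=8: u_8=11/16 ∈ [35/52, 9/13) → index 9
j=9: u_9=37/48 ∈ [9/13, 43/52) → index 10
j=10: u_10=41/48 ∈ [43/52, 1) → index 11
j=11: u_11=15/16 ∈ [43/52, 1) → index 11

2 2 2 3 4 4 6 7 9 10 11 11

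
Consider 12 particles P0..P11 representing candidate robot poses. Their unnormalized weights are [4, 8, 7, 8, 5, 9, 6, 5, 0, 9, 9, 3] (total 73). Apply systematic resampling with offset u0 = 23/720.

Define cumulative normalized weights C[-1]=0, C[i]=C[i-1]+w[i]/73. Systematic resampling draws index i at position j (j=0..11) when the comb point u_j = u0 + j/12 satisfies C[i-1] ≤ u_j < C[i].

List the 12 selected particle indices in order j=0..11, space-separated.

C = [4/73, 12/73, 19/73, 27/73, 32/73, 41/73, 47/73, 52/73, 52/73, 61/73, 70/73, 1]
j=0: u_0=23/720 ∈ [0, 4/73) → index 0
j=1: u_1=83/720 ∈ [4/73, 12/73) → index 1
j=2: u_2=143/720 ∈ [12/73, 19/73) → index 2
j=3: u_3=203/720 ∈ [19/73, 27/73) → index 3
j=4: u_4=263/720 ∈ [19/73, 27/73) → index 3
j=5: u_5=323/720 ∈ [32/73, 41/73) → index 5
j=6: u_6=383/720 ∈ [32/73, 41/73) → index 5
j=7: u_7=443/720 ∈ [41/73, 47/73) → index 6
j=8: u_8=503/720 ∈ [47/73, 52/73) → index 7
j=9: u_9=563/720 ∈ [52/73, 61/73) → index 9
j=10: u_10=623/720 ∈ [61/73, 70/73) → index 10
j=11: u_11=683/720 ∈ [61/73, 70/73) → index 10

0 1 2 3 3 5 5 6 7 9 10 10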